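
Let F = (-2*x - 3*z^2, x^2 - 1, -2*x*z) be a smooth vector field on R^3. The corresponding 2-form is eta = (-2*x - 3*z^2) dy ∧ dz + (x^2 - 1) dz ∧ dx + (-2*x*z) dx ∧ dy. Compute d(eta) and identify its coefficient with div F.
d(eta) = (-2*x - 2) dx ∧ dy ∧ dz; div F = -2*x - 2

For a 2-form in R^3 of the form above, applying d gives a 3-form with coefficient ∂P/∂x + ∂Q/∂y + ∂R/∂z:
  ∂P/∂x = -2
  ∂Q/∂y = 0
  ∂R/∂z = -2*x
Sum = -2*x - 2, which is exactly div F.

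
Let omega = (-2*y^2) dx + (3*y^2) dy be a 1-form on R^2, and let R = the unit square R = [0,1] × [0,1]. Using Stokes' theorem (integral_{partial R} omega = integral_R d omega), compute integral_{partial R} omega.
integral_(partial R) omega = 2

Stokes: integral_partial_R omega = integral_R d omega with d omega = (∂Q/∂x - ∂P/∂y) dx ∧ dy.
  ∂Q/∂x = 0
  ∂P/∂y = -4*y
  integrand = ∂Q/∂x - ∂P/∂y = 4*y.
Integrating over R: integral_0^1 integral_0^1 (4*y) dx dy = 2.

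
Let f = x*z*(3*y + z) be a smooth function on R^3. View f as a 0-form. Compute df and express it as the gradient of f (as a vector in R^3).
df = (z*(3*y + z)) dx + (3*x*z) dy + (x*(3*y + 2*z)) dz; grad f = (z*(3*y + z), 3*x*z, x*(3*y + 2*z))

For a 0-form f, d f = (∂f/∂x) dx + (∂f/∂y) dy + (∂f/∂z) dz. The components of the vector representation are exactly the entries of grad f in Cartesian coordinates:
  ∂f/∂x = z*(3*y + z)
  ∂f/∂y = 3*x*z
  ∂f/∂z = x*(3*y + 2*z).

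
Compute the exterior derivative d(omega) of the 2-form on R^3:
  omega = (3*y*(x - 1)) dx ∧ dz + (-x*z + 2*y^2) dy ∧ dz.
d(omega) = (-3*x - z + 3) dx ∧ dy ∧ dz

For a 2-form omega = sum_{i<j} g_{ij} dx_i ∧ dx_j, the exterior derivative is
  d(omega) = sum_{i<j} d(g_{ij}) ∧ dx_i ∧ dx_j = sum_{i<j, k} (∂g_{ij}/∂x_k) dx_k ∧ dx_i ∧ dx_j.
Expand each term, using dx_k ∧ dx_i ∧ dx_j = sgn(permutation) dx_{(a)} ∧ dx_{(b)} ∧ dx_{(c)} with (a < b < c) sorted:
  d(3*y*(x - 1)) includes (∂/∂y)(3*y*(x - 1)) dy = (3*x - 3) dy, which multiplied by dx ∧ dz gives (3 - 3*x) dx ∧ dy ∧ dz
  d(-x*z + 2*y^2) includes (∂/∂x)(-x*z + 2*y^2) dx = (-z) dx, which multiplied by dy ∧ dz gives (-z) dx ∧ dy ∧ dz
Collecting like 3-forms: d(omega) = (-3*x - z + 3) dx ∧ dy ∧ dz.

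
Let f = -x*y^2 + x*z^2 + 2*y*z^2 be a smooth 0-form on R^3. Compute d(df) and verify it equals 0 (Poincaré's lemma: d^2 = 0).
d(df) = 0

Step 1: df = sum_i (∂f/∂x_i) dx_i = (-y^2 + z^2) dx + (-2*x*y + 2*z^2) dy + (2*z*(x + 2*y)) dz.
Step 2: Apply d again. Using the 1-form formula, the coefficient of dx ∧ dy in d(df) is ∂^2 f/∂x ∂y - ∂^2 f/∂y ∂x = (-2*y) - (-2*y) = 0 (equality of mixed partials for smooth f).
Similarly for dx ∧ dz and dy ∧ dz — all coefficients vanish. So d(df) = 0.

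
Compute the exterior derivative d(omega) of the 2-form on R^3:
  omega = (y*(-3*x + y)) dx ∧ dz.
d(omega) = (3*x - 2*y) dx ∧ dy ∧ dz

For a 2-form omega = sum_{i<j} g_{ij} dx_i ∧ dx_j, the exterior derivative is
  d(omega) = sum_{i<j} d(g_{ij}) ∧ dx_i ∧ dx_j = sum_{i<j, k} (∂g_{ij}/∂x_k) dx_k ∧ dx_i ∧ dx_j.
Expand each term, using dx_k ∧ dx_i ∧ dx_j = sgn(permutation) dx_{(a)} ∧ dx_{(b)} ∧ dx_{(c)} with (a < b < c) sorted:
  d(y*(-3*x + y)) includes (∂/∂y)(y*(-3*x + y)) dy = (-3*x + 2*y) dy, which multiplied by dx ∧ dz gives (3*x - 2*y) dx ∧ dy ∧ dz
Collecting like 3-forms: d(omega) = (3*x - 2*y) dx ∧ dy ∧ dz.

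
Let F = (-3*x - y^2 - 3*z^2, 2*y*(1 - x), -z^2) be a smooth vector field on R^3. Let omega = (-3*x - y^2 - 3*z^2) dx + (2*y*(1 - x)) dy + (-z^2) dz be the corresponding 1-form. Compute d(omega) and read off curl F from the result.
d(omega) = (0) dy ∧ dz + (-6*z) dz ∧ dx + (0) dx ∧ dy; curl F = (0, -6*z, 0)

d omega = sum_{i<j} (∂f_j/∂x_i - ∂f_i/∂x_j) dx_i ∧ dx_j. Under the identification (dy ∧ dz, dz ∧ dx, dx ∧ dy) ↔ (e_x, e_y, e_z), the coefficients are exactly the components of curl F. Compute:
  ∂R/∂y - ∂Q/∂z = (0) - (0) = 0
  ∂P/∂z - ∂R/∂x = (-6*z) - (0) = -6*z
  ∂Q/∂x - ∂P/∂y = (-2*y) - (-2*y) = 0.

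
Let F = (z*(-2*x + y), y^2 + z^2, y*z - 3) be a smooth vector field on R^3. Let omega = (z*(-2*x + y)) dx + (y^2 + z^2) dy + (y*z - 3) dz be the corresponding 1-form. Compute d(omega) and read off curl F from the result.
d(omega) = (-z) dy ∧ dz + (-2*x + y) dz ∧ dx + (-z) dx ∧ dy; curl F = (-z, -2*x + y, -z)

d omega = sum_{i<j} (∂f_j/∂x_i - ∂f_i/∂x_j) dx_i ∧ dx_j. Under the identification (dy ∧ dz, dz ∧ dx, dx ∧ dy) ↔ (e_x, e_y, e_z), the coefficients are exactly the components of curl F. Compute:
  ∂R/∂y - ∂Q/∂z = (z) - (2*z) = -z
  ∂P/∂z - ∂R/∂x = (-2*x + y) - (0) = -2*x + y
  ∂Q/∂x - ∂P/∂y = (0) - (z) = -z.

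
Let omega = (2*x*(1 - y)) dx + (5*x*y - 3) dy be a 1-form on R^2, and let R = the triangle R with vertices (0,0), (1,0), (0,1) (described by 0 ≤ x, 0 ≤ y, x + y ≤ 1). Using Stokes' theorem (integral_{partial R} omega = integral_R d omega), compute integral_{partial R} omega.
integral_(partial R) omega = 7/6

Stokes: integral_partial_R omega = integral_R d omega with d omega = (∂Q/∂x - ∂P/∂y) dx ∧ dy.
  ∂Q/∂x = 5*y
  ∂P/∂y = -2*x
  integrand = ∂Q/∂x - ∂P/∂y = 2*x + 5*y.
Integrating over R: integral_0^1 integral_0^{1-x} (2*x + 5*y) dy dx = 7/6.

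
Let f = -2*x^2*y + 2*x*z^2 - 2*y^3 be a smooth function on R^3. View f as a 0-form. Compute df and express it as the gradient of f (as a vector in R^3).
df = (-4*x*y + 2*z^2) dx + (-2*x^2 - 6*y^2) dy + (4*x*z) dz; grad f = (-4*x*y + 2*z^2, -2*x^2 - 6*y^2, 4*x*z)

For a 0-form f, d f = (∂f/∂x) dx + (∂f/∂y) dy + (∂f/∂z) dz. The components of the vector representation are exactly the entries of grad f in Cartesian coordinates:
  ∂f/∂x = -4*x*y + 2*z^2
  ∂f/∂y = -2*x^2 - 6*y^2
  ∂f/∂z = 4*x*z.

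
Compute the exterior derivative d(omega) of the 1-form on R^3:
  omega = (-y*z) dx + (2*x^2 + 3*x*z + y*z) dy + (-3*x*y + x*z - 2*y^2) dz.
d(omega) = (4*x + 4*z) dx ∧ dy + (-2*y + z) dx ∧ dz + (-6*x - 5*y) dy ∧ dz

For a 1-form omega = sum_i f_i dx_i, the exterior derivative is
  d(omega) = sum_{i < j} (∂f_j/∂x_i - ∂f_i/∂x_j) dx_i ∧ dx_j.
  coefficient of dx ∧ dy: ∂f_2/∂x - ∂f_1/∂y = ∂(2*x^2 + 3*x*z + y*z)/∂x - ∂(-y*z)/∂y = 4*x + 4*z
  coefficient of dx ∧ dz: ∂f_3/∂x - ∂f_1/∂z = ∂(-3*x*y + x*z - 2*y^2)/∂x - ∂(-y*z)/∂z = -2*y + z
  coefficient of dy ∧ dz: ∂f_3/∂y - ∂f_2/∂z = ∂(-3*x*y + x*z - 2*y^2)/∂y - ∂(2*x^2 + 3*x*z + y*z)/∂z = -6*x - 5*y
Assembling: d(omega) = (4*x + 4*z) dx ∧ dy + (-2*y + z) dx ∧ dz + (-6*x - 5*y) dy ∧ dz.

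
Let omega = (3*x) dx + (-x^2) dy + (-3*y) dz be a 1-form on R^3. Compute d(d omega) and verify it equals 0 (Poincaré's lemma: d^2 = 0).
d(d omega) = 0

Step 1: d omega = sum_{i<j} (∂f_j/∂x_i - ∂f_i/∂x_j) dx_i ∧ dx_j:
  coeff of dx ∧ dy: -2*x
  coeff of dx ∧ dz: 0
  coeff of dy ∧ dz: -3
Step 2: Apply d again to each 2-form coefficient. The only possible 3-form in R^3 is dx ∧ dy ∧ dz, with coefficient
  ∂(coeff of dy∧dz)/∂x - ∂(coeff of dx∧dz)/∂y + ∂(coeff of dx∧dy)/∂z
  = ∂/∂x (-3) - ∂/∂y (0) + ∂/∂z (-2*x).
Each of these terms simplifies to sums of mixed partials that cancel in pairs. The result is 0 (by equality of mixed partials for smooth functions — Schwarz / Clairaut).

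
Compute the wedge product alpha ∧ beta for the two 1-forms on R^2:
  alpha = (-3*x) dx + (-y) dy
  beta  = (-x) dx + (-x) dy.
alpha ∧ beta = (x*(3*x - y)) dx ∧ dy

Distribute the wedge, using dx_i ∧ dx_j = -dx_j ∧ dx_i and dx_i ∧ dx_i = 0. For each pair (i, j) with i < j, the coefficient of dx_i ∧ dx_j in alpha ∧ beta is (alpha_i * beta_j - alpha_j * beta_i). Collecting: alpha ∧ beta = (x*(3*x - y)) dx ∧ dy.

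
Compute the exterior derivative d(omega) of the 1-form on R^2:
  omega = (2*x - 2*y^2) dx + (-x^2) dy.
d(omega) = (-2*x + 4*y) dx ∧ dy

For a 1-form omega = sum_i f_i dx_i, the exterior derivative is
  d(omega) = sum_{i < j} (∂f_j/∂x_i - ∂f_i/∂x_j) dx_i ∧ dx_j.
  coefficient of dx ∧ dy: ∂f_2/∂x - ∂f_1/∂y = ∂(-x^2)/∂x - ∂(2*x - 2*y^2)/∂y = -2*x + 4*y
Assembling: d(omega) = (-2*x + 4*y) dx ∧ dy.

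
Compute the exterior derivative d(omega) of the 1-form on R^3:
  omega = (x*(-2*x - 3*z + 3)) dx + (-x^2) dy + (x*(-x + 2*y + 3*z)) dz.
d(omega) = (-2*x) dx ∧ dy + (x + 2*y + 3*z) dx ∧ dz + (2*x) dy ∧ dz

For a 1-form omega = sum_i f_i dx_i, the exterior derivative is
  d(omega) = sum_{i < j} (∂f_j/∂x_i - ∂f_i/∂x_j) dx_i ∧ dx_j.
  coefficient of dx ∧ dy: ∂f_2/∂x - ∂f_1/∂y = ∂(-x^2)/∂x - ∂(x*(-2*x - 3*z + 3))/∂y = -2*x
  coefficient of dx ∧ dz: ∂f_3/∂x - ∂f_1/∂z = ∂(x*(-x + 2*y + 3*z))/∂x - ∂(x*(-2*x - 3*z + 3))/∂z = x + 2*y + 3*z
  coefficient of dy ∧ dz: ∂f_3/∂y - ∂f_2/∂z = ∂(x*(-x + 2*y + 3*z))/∂y - ∂(-x^2)/∂z = 2*x
Assembling: d(omega) = (-2*x) dx ∧ dy + (x + 2*y + 3*z) dx ∧ dz + (2*x) dy ∧ dz.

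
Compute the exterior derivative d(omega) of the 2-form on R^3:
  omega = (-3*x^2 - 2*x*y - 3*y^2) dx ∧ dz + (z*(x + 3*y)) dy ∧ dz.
d(omega) = (2*x + 6*y + z) dx ∧ dy ∧ dz

For a 2-form omega = sum_{i<j} g_{ij} dx_i ∧ dx_j, the exterior derivative is
  d(omega) = sum_{i<j} d(g_{ij}) ∧ dx_i ∧ dx_j = sum_{i<j, k} (∂g_{ij}/∂x_k) dx_k ∧ dx_i ∧ dx_j.
Expand each term, using dx_k ∧ dx_i ∧ dx_j = sgn(permutation) dx_{(a)} ∧ dx_{(b)} ∧ dx_{(c)} with (a < b < c) sorted:
  d(-3*x^2 - 2*x*y - 3*y^2) includes (∂/∂y)(-3*x^2 - 2*x*y - 3*y^2) dy = (-2*x - 6*y) dy, which multiplied by dx ∧ dz gives (2*x + 6*y) dx ∧ dy ∧ dz
  d(z*(x + 3*y)) includes (∂/∂x)(z*(x + 3*y)) dx = (z) dx, which multiplied by dy ∧ dz gives (z) dx ∧ dy ∧ dz
Collecting like 3-forms: d(omega) = (2*x + 6*y + z) dx ∧ dy ∧ dz.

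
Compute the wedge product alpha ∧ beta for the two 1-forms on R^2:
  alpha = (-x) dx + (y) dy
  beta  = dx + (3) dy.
alpha ∧ beta = (-3*x - y) dx ∧ dy

Distribute the wedge, using dx_i ∧ dx_j = -dx_j ∧ dx_i and dx_i ∧ dx_i = 0. For each pair (i, j) with i < j, the coefficient of dx_i ∧ dx_j in alpha ∧ beta is (alpha_i * beta_j - alpha_j * beta_i). Collecting: alpha ∧ beta = (-3*x - y) dx ∧ dy.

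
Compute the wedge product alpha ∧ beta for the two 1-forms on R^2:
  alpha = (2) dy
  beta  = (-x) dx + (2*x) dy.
alpha ∧ beta = (2*x) dx ∧ dy

Distribute the wedge, using dx_i ∧ dx_j = -dx_j ∧ dx_i and dx_i ∧ dx_i = 0. For each pair (i, j) with i < j, the coefficient of dx_i ∧ dx_j in alpha ∧ beta is (alpha_i * beta_j - alpha_j * beta_i). Collecting: alpha ∧ beta = (2*x) dx ∧ dy.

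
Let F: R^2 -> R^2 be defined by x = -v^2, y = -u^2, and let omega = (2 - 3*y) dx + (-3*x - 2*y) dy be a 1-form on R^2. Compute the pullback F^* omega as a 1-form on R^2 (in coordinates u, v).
F^* omega = (-4*u^3 - 6*u*v^2) du + (2*v*(-3*u^2 - 2)) dv

Using F^*(f dg) = (f ∘ F) d(g ∘ F), substitute each coordinate x_i by F_i(u, v) in f_i, and replace dx_i by d F_i = (∂F_i/∂u) du + (∂F_i/∂v) dv.
  For the x component: f_1(F) = 3*u^2 + 2; d F_1 = (0) du + (-2*v) dv
  For the y component: f_2(F) = 2*u^2 + 3*v^2; d F_2 = (-2*u) du + (0) dv
Combining and collecting du, dv coefficients:
  coeff of du: -4*u^3 - 6*u*v^2
  coeff of dv: 2*v*(-3*u^2 - 2)
F^* omega = (-4*u^3 - 6*u*v^2) du + (2*v*(-3*u^2 - 2)) dv.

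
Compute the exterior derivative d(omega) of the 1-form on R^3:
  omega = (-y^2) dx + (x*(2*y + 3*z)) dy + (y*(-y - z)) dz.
d(omega) = (4*y + 3*z) dx ∧ dy + (-3*x - 2*y - z) dy ∧ dz

For a 1-form omega = sum_i f_i dx_i, the exterior derivative is
  d(omega) = sum_{i < j} (∂f_j/∂x_i - ∂f_i/∂x_j) dx_i ∧ dx_j.
  coefficient of dx ∧ dy: ∂f_2/∂x - ∂f_1/∂y = ∂(x*(2*y + 3*z))/∂x - ∂(-y^2)/∂y = 4*y + 3*z
  coefficient of dy ∧ dz: ∂f_3/∂y - ∂f_2/∂z = ∂(y*(-y - z))/∂y - ∂(x*(2*y + 3*z))/∂z = -3*x - 2*y - z
Assembling: d(omega) = (4*y + 3*z) dx ∧ dy + (-3*x - 2*y - z) dy ∧ dz.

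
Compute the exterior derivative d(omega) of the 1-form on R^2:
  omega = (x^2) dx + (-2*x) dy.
d(omega) = (-2) dx ∧ dy

For a 1-form omega = sum_i f_i dx_i, the exterior derivative is
  d(omega) = sum_{i < j} (∂f_j/∂x_i - ∂f_i/∂x_j) dx_i ∧ dx_j.
  coefficient of dx ∧ dy: ∂f_2/∂x - ∂f_1/∂y = ∂(-2*x)/∂x - ∂(x^2)/∂y = -2
Assembling: d(omega) = (-2) dx ∧ dy.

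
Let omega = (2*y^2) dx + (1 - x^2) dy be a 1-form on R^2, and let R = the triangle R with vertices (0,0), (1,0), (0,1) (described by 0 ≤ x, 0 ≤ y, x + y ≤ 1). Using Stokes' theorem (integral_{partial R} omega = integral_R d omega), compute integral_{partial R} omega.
integral_(partial R) omega = -1

Stokes: integral_partial_R omega = integral_R d omega with d omega = (∂Q/∂x - ∂P/∂y) dx ∧ dy.
  ∂Q/∂x = -2*x
  ∂P/∂y = 4*y
  integrand = ∂Q/∂x - ∂P/∂y = -2*x - 4*y.
Integrating over R: integral_0^1 integral_0^{1-x} (-2*x - 4*y) dy dx = -1.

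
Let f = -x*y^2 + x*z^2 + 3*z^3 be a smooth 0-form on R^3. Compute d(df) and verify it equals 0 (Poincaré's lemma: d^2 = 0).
d(df) = 0

Step 1: df = sum_i (∂f/∂x_i) dx_i = (-y^2 + z^2) dx + (-2*x*y) dy + (z*(2*x + 9*z)) dz.
Step 2: Apply d again. Using the 1-form formula, the coefficient of dx ∧ dy in d(df) is ∂^2 f/∂x ∂y - ∂^2 f/∂y ∂x = (-2*y) - (-2*y) = 0 (equality of mixed partials for smooth f).
Similarly for dx ∧ dz and dy ∧ dz — all coefficients vanish. So d(df) = 0.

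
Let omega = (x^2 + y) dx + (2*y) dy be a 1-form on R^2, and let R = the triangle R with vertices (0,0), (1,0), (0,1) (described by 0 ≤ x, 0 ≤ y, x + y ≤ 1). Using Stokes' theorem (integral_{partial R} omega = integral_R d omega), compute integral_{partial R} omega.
integral_(partial R) omega = -1/2

Stokes: integral_partial_R omega = integral_R d omega with d omega = (∂Q/∂x - ∂P/∂y) dx ∧ dy.
  ∂Q/∂x = 0
  ∂P/∂y = 1
  integrand = ∂Q/∂x - ∂P/∂y = -1.
Integrating over R: integral_0^1 integral_0^{1-x} (-1) dy dx = -1/2.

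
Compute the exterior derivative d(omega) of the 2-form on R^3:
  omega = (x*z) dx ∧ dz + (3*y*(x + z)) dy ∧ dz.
d(omega) = (3*y) dx ∧ dy ∧ dz

For a 2-form omega = sum_{i<j} g_{ij} dx_i ∧ dx_j, the exterior derivative is
  d(omega) = sum_{i<j} d(g_{ij}) ∧ dx_i ∧ dx_j = sum_{i<j, k} (∂g_{ij}/∂x_k) dx_k ∧ dx_i ∧ dx_j.
Expand each term, using dx_k ∧ dx_i ∧ dx_j = sgn(permutation) dx_{(a)} ∧ dx_{(b)} ∧ dx_{(c)} with (a < b < c) sorted:
  d(3*y*(x + z)) includes (∂/∂x)(3*y*(x + z)) dx = (3*y) dx, which multiplied by dy ∧ dz gives (3*y) dx ∧ dy ∧ dz
Collecting like 3-forms: d(omega) = (3*y) dx ∧ dy ∧ dz.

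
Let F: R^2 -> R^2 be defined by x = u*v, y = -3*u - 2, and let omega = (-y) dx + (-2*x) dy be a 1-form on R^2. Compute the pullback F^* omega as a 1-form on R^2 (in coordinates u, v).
F^* omega = (v*(9*u + 2)) du + (u*(3*u + 2)) dv

Using F^*(f dg) = (f ∘ F) d(g ∘ F), substitute each coordinate x_i by F_i(u, v) in f_i, and replace dx_i by d F_i = (∂F_i/∂u) du + (∂F_i/∂v) dv.
  For the x component: f_1(F) = 3*u + 2; d F_1 = (v) du + (u) dv
  For the y component: f_2(F) = -2*u*v; d F_2 = (-3) du + (0) dv
Combining and collecting du, dv coefficients:
  coeff of du: v*(9*u + 2)
  coeff of dv: u*(3*u + 2)
F^* omega = (v*(9*u + 2)) du + (u*(3*u + 2)) dv.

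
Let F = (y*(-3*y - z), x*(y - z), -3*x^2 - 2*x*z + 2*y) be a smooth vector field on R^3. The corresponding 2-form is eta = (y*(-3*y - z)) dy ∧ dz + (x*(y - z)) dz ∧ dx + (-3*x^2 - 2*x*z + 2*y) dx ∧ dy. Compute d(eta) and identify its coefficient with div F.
d(eta) = (-x) dx ∧ dy ∧ dz; div F = -x

For a 2-form in R^3 of the form above, applying d gives a 3-form with coefficient ∂P/∂x + ∂Q/∂y + ∂R/∂z:
  ∂P/∂x = 0
  ∂Q/∂y = x
  ∂R/∂z = -2*x
Sum = -x, which is exactly div F.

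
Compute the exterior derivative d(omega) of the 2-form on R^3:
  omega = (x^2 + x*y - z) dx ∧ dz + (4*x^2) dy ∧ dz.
d(omega) = (7*x) dx ∧ dy ∧ dz

For a 2-form omega = sum_{i<j} g_{ij} dx_i ∧ dx_j, the exterior derivative is
  d(omega) = sum_{i<j} d(g_{ij}) ∧ dx_i ∧ dx_j = sum_{i<j, k} (∂g_{ij}/∂x_k) dx_k ∧ dx_i ∧ dx_j.
Expand each term, using dx_k ∧ dx_i ∧ dx_j = sgn(permutation) dx_{(a)} ∧ dx_{(b)} ∧ dx_{(c)} with (a < b < c) sorted:
  d(x^2 + x*y - z) includes (∂/∂y)(x^2 + x*y - z) dy = (x) dy, which multiplied by dx ∧ dz gives (-x) dx ∧ dy ∧ dz
  d(4*x^2) includes (∂/∂x)(4*x^2) dx = (8*x) dx, which multiplied by dy ∧ dz gives (8*x) dx ∧ dy ∧ dz
Collecting like 3-forms: d(omega) = (7*x) dx ∧ dy ∧ dz.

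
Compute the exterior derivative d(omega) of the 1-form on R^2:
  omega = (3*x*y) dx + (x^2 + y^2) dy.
d(omega) = (-x) dx ∧ dy

For a 1-form omega = sum_i f_i dx_i, the exterior derivative is
  d(omega) = sum_{i < j} (∂f_j/∂x_i - ∂f_i/∂x_j) dx_i ∧ dx_j.
  coefficient of dx ∧ dy: ∂f_2/∂x - ∂f_1/∂y = ∂(x^2 + y^2)/∂x - ∂(3*x*y)/∂y = -x
Assembling: d(omega) = (-x) dx ∧ dy.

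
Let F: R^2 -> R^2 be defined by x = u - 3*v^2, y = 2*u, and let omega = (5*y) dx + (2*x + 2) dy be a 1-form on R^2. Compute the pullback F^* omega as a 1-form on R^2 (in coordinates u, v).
F^* omega = (14*u - 12*v^2 + 4) du + (-60*u*v) dv

Using F^*(f dg) = (f ∘ F) d(g ∘ F), substitute each coordinate x_i by F_i(u, v) in f_i, and replace dx_i by d F_i = (∂F_i/∂u) du + (∂F_i/∂v) dv.
  For the x component: f_1(F) = 10*u; d F_1 = (1) du + (-6*v) dv
  For the y component: f_2(F) = 2*u - 6*v^2 + 2; d F_2 = (2) du + (0) dv
Combining and collecting du, dv coefficients:
  coeff of du: 14*u - 12*v^2 + 4
  coeff of dv: -60*u*v
F^* omega = (14*u - 12*v^2 + 4) du + (-60*u*v) dv.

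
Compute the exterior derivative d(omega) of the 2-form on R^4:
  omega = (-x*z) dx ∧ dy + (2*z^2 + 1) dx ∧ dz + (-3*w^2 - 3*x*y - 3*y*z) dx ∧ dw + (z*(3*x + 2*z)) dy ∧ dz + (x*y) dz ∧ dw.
d(omega) = (-x + 3*z) dx ∧ dy ∧ dz + (3*x + 3*z) dx ∧ dy ∧ dw + (4*y) dx ∧ dz ∧ dw + (x) dy ∧ dz ∧ dw

For a 2-form omega = sum_{i<j} g_{ij} dx_i ∧ dx_j, the exterior derivative is
  d(omega) = sum_{i<j} d(g_{ij}) ∧ dx_i ∧ dx_j = sum_{i<j, k} (∂g_{ij}/∂x_k) dx_k ∧ dx_i ∧ dx_j.
Expand each term, using dx_k ∧ dx_i ∧ dx_j = sgn(permutation) dx_{(a)} ∧ dx_{(b)} ∧ dx_{(c)} with (a < b < c) sorted:
  d(-x*z) includes (∂/∂z)(-x*z) dz = (-x) dz, which multiplied by dx ∧ dy gives (-x) dx ∧ dy ∧ dz
  d(-3*w^2 - 3*x*y - 3*y*z) includes (∂/∂y)(-3*w^2 - 3*x*y - 3*y*z) dy = (-3*x - 3*z) dy, which multiplied by dx ∧ dw gives (3*x + 3*z) dx ∧ dy ∧ dw
  d(-3*w^2 - 3*x*y - 3*y*z) includes (∂/∂z)(-3*w^2 - 3*x*y - 3*y*z) dz = (-3*y) dz, which multiplied by dx ∧ dw gives (3*y) dx ∧ dz ∧ dw
  d(z*(3*x + 2*z)) includes (∂/∂x)(z*(3*x + 2*z)) dx = (3*z) dx, which multiplied by dy ∧ dz gives (3*z) dx ∧ dy ∧ dz
  d(x*y) includes (∂/∂x)(x*y) dx = (y) dx, which multiplied by dz ∧ dw gives (y) dx ∧ dz ∧ dw
  d(x*y) includes (∂/∂y)(x*y) dy = (x) dy, which multiplied by dz ∧ dw gives (x) dy ∧ dz ∧ dw
Collecting like 3-forms: d(omega) = (-x + 3*z) dx ∧ dy ∧ dz + (3*x + 3*z) dx ∧ dy ∧ dw + (4*y) dx ∧ dz ∧ dw + (x) dy ∧ dz ∧ dw.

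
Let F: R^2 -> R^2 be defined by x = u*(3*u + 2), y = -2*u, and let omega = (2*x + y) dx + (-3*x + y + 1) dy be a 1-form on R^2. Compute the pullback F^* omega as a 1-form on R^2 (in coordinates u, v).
F^* omega = (36*u^3 + 42*u^2 + 20*u - 2) du

Using F^*(f dg) = (f ∘ F) d(g ∘ F), substitute each coordinate x_i by F_i(u, v) in f_i, and replace dx_i by d F_i = (∂F_i/∂u) du + (∂F_i/∂v) dv.
  For the x component: f_1(F) = 2*u*(3*u + 1); d F_1 = (6*u + 2) du + (0) dv
  For the y component: f_2(F) = -9*u^2 - 8*u + 1; d F_2 = (-2) du + (0) dv
Combining and collecting du, dv coefficients:
  coeff of du: 36*u^3 + 42*u^2 + 20*u - 2
  coeff of dv: 0
F^* omega = (36*u^3 + 42*u^2 + 20*u - 2) du.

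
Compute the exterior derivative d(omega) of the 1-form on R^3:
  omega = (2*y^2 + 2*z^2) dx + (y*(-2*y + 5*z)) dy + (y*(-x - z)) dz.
d(omega) = (-4*y) dx ∧ dy + (-y - 4*z) dx ∧ dz + (-x - 5*y - z) dy ∧ dz

For a 1-form omega = sum_i f_i dx_i, the exterior derivative is
  d(omega) = sum_{i < j} (∂f_j/∂x_i - ∂f_i/∂x_j) dx_i ∧ dx_j.
  coefficient of dx ∧ dy: ∂f_2/∂x - ∂f_1/∂y = ∂(y*(-2*y + 5*z))/∂x - ∂(2*y^2 + 2*z^2)/∂y = -4*y
  coefficient of dx ∧ dz: ∂f_3/∂x - ∂f_1/∂z = ∂(y*(-x - z))/∂x - ∂(2*y^2 + 2*z^2)/∂z = -y - 4*z
  coefficient of dy ∧ dz: ∂f_3/∂y - ∂f_2/∂z = ∂(y*(-x - z))/∂y - ∂(y*(-2*y + 5*z))/∂z = -x - 5*y - z
Assembling: d(omega) = (-4*y) dx ∧ dy + (-y - 4*z) dx ∧ dz + (-x - 5*y - z) dy ∧ dz.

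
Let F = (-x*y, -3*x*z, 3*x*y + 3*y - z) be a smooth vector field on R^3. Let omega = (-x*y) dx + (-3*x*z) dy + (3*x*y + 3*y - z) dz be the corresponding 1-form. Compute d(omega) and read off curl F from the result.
d(omega) = (6*x + 3) dy ∧ dz + (-3*y) dz ∧ dx + (x - 3*z) dx ∧ dy; curl F = (6*x + 3, -3*y, x - 3*z)

d omega = sum_{i<j} (∂f_j/∂x_i - ∂f_i/∂x_j) dx_i ∧ dx_j. Under the identification (dy ∧ dz, dz ∧ dx, dx ∧ dy) ↔ (e_x, e_y, e_z), the coefficients are exactly the components of curl F. Compute:
  ∂R/∂y - ∂Q/∂z = (3*x + 3) - (-3*x) = 6*x + 3
  ∂P/∂z - ∂R/∂x = (0) - (3*y) = -3*y
  ∂Q/∂x - ∂P/∂y = (-3*z) - (-x) = x - 3*z.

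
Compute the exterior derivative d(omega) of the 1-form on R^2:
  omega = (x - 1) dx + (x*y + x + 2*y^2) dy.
d(omega) = (y + 1) dx ∧ dy

For a 1-form omega = sum_i f_i dx_i, the exterior derivative is
  d(omega) = sum_{i < j} (∂f_j/∂x_i - ∂f_i/∂x_j) dx_i ∧ dx_j.
  coefficient of dx ∧ dy: ∂f_2/∂x - ∂f_1/∂y = ∂(x*y + x + 2*y^2)/∂x - ∂(x - 1)/∂y = y + 1
Assembling: d(omega) = (y + 1) dx ∧ dy.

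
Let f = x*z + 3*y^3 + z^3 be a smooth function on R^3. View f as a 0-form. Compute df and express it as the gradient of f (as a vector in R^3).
df = (z) dx + (9*y^2) dy + (x + 3*z^2) dz; grad f = (z, 9*y^2, x + 3*z^2)

For a 0-form f, d f = (∂f/∂x) dx + (∂f/∂y) dy + (∂f/∂z) dz. The components of the vector representation are exactly the entries of grad f in Cartesian coordinates:
  ∂f/∂x = z
  ∂f/∂y = 9*y^2
  ∂f/∂z = x + 3*z^2.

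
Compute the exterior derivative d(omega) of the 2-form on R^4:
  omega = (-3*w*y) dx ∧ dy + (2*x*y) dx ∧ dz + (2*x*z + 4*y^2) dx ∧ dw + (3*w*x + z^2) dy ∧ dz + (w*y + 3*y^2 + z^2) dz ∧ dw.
d(omega) = (-11*y) dx ∧ dy ∧ dw + (3*w - 2*x) dx ∧ dy ∧ dz + (-2*x) dx ∧ dz ∧ dw + (w + 3*x + 6*y) dy ∧ dz ∧ dw

For a 2-form omega = sum_{i<j} g_{ij} dx_i ∧ dx_j, the exterior derivative is
  d(omega) = sum_{i<j} d(g_{ij}) ∧ dx_i ∧ dx_j = sum_{i<j, k} (∂g_{ij}/∂x_k) dx_k ∧ dx_i ∧ dx_j.
Expand each term, using dx_k ∧ dx_i ∧ dx_j = sgn(permutation) dx_{(a)} ∧ dx_{(b)} ∧ dx_{(c)} with (a < b < c) sorted:
  d(-3*w*y) includes (∂/∂w)(-3*w*y) dw = (-3*y) dw, which multiplied by dx ∧ dy gives (-3*y) dx ∧ dy ∧ dw
  d(2*x*y) includes (∂/∂y)(2*x*y) dy = (2*x) dy, which multiplied by dx ∧ dz gives (-2*x) dx ∧ dy ∧ dz
  d(2*x*z + 4*y^2) includes (∂/∂y)(2*x*z + 4*y^2) dy = (8*y) dy, which multiplied by dx ∧ dw gives (-8*y) dx ∧ dy ∧ dw
  d(2*x*z + 4*y^2) includes (∂/∂z)(2*x*z + 4*y^2) dz = (2*x) dz, which multiplied by dx ∧ dw gives (-2*x) dx ∧ dz ∧ dw
  d(3*w*x + z^2) includes (∂/∂x)(3*w*x + z^2) dx = (3*w) dx, which multiplied by dy ∧ dz gives (3*w) dx ∧ dy ∧ dz
  d(3*w*x + z^2) includes (∂/∂w)(3*w*x + z^2) dw = (3*x) dw, which multiplied by dy ∧ dz gives (3*x) dy ∧ dz ∧ dw
  d(w*y + 3*y^2 + z^2) includes (∂/∂y)(w*y + 3*y^2 + z^2) dy = (w + 6*y) dy, which multiplied by dz ∧ dw gives (w + 6*y) dy ∧ dz ∧ dw
Collecting like 3-forms: d(omega) = (-11*y) dx ∧ dy ∧ dw + (3*w - 2*x) dx ∧ dy ∧ dz + (-2*x) dx ∧ dz ∧ dw + (w + 3*x + 6*y) dy ∧ dz ∧ dw.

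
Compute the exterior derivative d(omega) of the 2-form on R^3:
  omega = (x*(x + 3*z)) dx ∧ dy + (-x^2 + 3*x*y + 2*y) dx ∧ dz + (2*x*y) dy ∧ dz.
d(omega) = (2*y - 2) dx ∧ dy ∧ dz

For a 2-form omega = sum_{i<j} g_{ij} dx_i ∧ dx_j, the exterior derivative is
  d(omega) = sum_{i<j} d(g_{ij}) ∧ dx_i ∧ dx_j = sum_{i<j, k} (∂g_{ij}/∂x_k) dx_k ∧ dx_i ∧ dx_j.
Expand each term, using dx_k ∧ dx_i ∧ dx_j = sgn(permutation) dx_{(a)} ∧ dx_{(b)} ∧ dx_{(c)} with (a < b < c) sorted:
  d(x*(x + 3*z)) includes (∂/∂z)(x*(x + 3*z)) dz = (3*x) dz, which multiplied by dx ∧ dy gives (3*x) dx ∧ dy ∧ dz
  d(-x^2 + 3*x*y + 2*y) includes (∂/∂y)(-x^2 + 3*x*y + 2*y) dy = (3*x + 2) dy, which multiplied by dx ∧ dz gives (-3*x - 2) dx ∧ dy ∧ dz
  d(2*x*y) includes (∂/∂x)(2*x*y) dx = (2*y) dx, which multiplied by dy ∧ dz gives (2*y) dx ∧ dy ∧ dz
Collecting like 3-forms: d(omega) = (2*y - 2) dx ∧ dy ∧ dz.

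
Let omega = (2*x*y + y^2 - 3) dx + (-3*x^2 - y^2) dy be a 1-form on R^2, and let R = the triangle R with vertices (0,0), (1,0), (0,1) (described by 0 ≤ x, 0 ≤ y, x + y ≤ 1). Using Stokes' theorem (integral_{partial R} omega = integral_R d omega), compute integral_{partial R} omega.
integral_(partial R) omega = -5/3

Stokes: integral_partial_R omega = integral_R d omega with d omega = (∂Q/∂x - ∂P/∂y) dx ∧ dy.
  ∂Q/∂x = -6*x
  ∂P/∂y = 2*x + 2*y
  integrand = ∂Q/∂x - ∂P/∂y = -8*x - 2*y.
Integrating over R: integral_0^1 integral_0^{1-x} (-8*x - 2*y) dy dx = -5/3.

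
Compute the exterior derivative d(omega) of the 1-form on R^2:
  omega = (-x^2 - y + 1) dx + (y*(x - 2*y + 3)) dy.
d(omega) = (y + 1) dx ∧ dy

For a 1-form omega = sum_i f_i dx_i, the exterior derivative is
  d(omega) = sum_{i < j} (∂f_j/∂x_i - ∂f_i/∂x_j) dx_i ∧ dx_j.
  coefficient of dx ∧ dy: ∂f_2/∂x - ∂f_1/∂y = ∂(y*(x - 2*y + 3))/∂x - ∂(-x^2 - y + 1)/∂y = y + 1
Assembling: d(omega) = (y + 1) dx ∧ dy.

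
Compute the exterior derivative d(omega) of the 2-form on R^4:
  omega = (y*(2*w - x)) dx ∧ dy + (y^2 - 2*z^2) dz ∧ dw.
d(omega) = (2*y) dx ∧ dy ∧ dw + (2*y) dy ∧ dz ∧ dw

For a 2-form omega = sum_{i<j} g_{ij} dx_i ∧ dx_j, the exterior derivative is
  d(omega) = sum_{i<j} d(g_{ij}) ∧ dx_i ∧ dx_j = sum_{i<j, k} (∂g_{ij}/∂x_k) dx_k ∧ dx_i ∧ dx_j.
Expand each term, using dx_k ∧ dx_i ∧ dx_j = sgn(permutation) dx_{(a)} ∧ dx_{(b)} ∧ dx_{(c)} with (a < b < c) sorted:
  d(y*(2*w - x)) includes (∂/∂w)(y*(2*w - x)) dw = (2*y) dw, which multiplied by dx ∧ dy gives (2*y) dx ∧ dy ∧ dw
  d(y^2 - 2*z^2) includes (∂/∂y)(y^2 - 2*z^2) dy = (2*y) dy, which multiplied by dz ∧ dw gives (2*y) dy ∧ dz ∧ dw
Collecting like 3-forms: d(omega) = (2*y) dx ∧ dy ∧ dw + (2*y) dy ∧ dz ∧ dw.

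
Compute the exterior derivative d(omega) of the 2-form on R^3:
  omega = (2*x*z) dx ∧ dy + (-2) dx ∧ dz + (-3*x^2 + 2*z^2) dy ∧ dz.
d(omega) = (-4*x) dx ∧ dy ∧ dz

For a 2-form omega = sum_{i<j} g_{ij} dx_i ∧ dx_j, the exterior derivative is
  d(omega) = sum_{i<j} d(g_{ij}) ∧ dx_i ∧ dx_j = sum_{i<j, k} (∂g_{ij}/∂x_k) dx_k ∧ dx_i ∧ dx_j.
Expand each term, using dx_k ∧ dx_i ∧ dx_j = sgn(permutation) dx_{(a)} ∧ dx_{(b)} ∧ dx_{(c)} with (a < b < c) sorted:
  d(2*x*z) includes (∂/∂z)(2*x*z) dz = (2*x) dz, which multiplied by dx ∧ dy gives (2*x) dx ∧ dy ∧ dz
  d(-3*x^2 + 2*z^2) includes (∂/∂x)(-3*x^2 + 2*z^2) dx = (-6*x) dx, which multiplied by dy ∧ dz gives (-6*x) dx ∧ dy ∧ dz
Collecting like 3-forms: d(omega) = (-4*x) dx ∧ dy ∧ dz.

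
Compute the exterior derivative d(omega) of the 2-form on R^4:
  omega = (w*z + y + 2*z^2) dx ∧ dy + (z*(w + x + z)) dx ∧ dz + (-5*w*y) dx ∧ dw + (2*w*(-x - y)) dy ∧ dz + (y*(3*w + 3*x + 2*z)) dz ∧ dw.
d(omega) = (-w + 4*z) dx ∧ dy ∧ dz + (5*w + z) dx ∧ dy ∧ dw + (3*y + z) dx ∧ dz ∧ dw + (3*w + x - 2*y + 2*z) dy ∧ dz ∧ dw

For a 2-form omega = sum_{i<j} g_{ij} dx_i ∧ dx_j, the exterior derivative is
  d(omega) = sum_{i<j} d(g_{ij}) ∧ dx_i ∧ dx_j = sum_{i<j, k} (∂g_{ij}/∂x_k) dx_k ∧ dx_i ∧ dx_j.
Expand each term, using dx_k ∧ dx_i ∧ dx_j = sgn(permutation) dx_{(a)} ∧ dx_{(b)} ∧ dx_{(c)} with (a < b < c) sorted:
  d(w*z + y + 2*z^2) includes (∂/∂z)(w*z + y + 2*z^2) dz = (w + 4*z) dz, which multiplied by dx ∧ dy gives (w + 4*z) dx ∧ dy ∧ dz
  d(w*z + y + 2*z^2) includes (∂/∂w)(w*z + y + 2*z^2) dw = (z) dw, which multiplied by dx ∧ dy gives (z) dx ∧ dy ∧ dw
  d(z*(w + x + z)) includes (∂/∂w)(z*(w + x + z)) dw = (z) dw, which multiplied by dx ∧ dz gives (z) dx ∧ dz ∧ dw
  d(-5*w*y) includes (∂/∂y)(-5*w*y) dy = (-5*w) dy, which multiplied by dx ∧ dw gives (5*w) dx ∧ dy ∧ dw
  d(2*w*(-x - y)) includes (∂/∂x)(2*w*(-x - y)) dx = (-2*w) dx, which multiplied by dy ∧ dz gives (-2*w) dx ∧ dy ∧ dz
  d(2*w*(-x - y)) includes (∂/∂w)(2*w*(-x - y)) dw = (-2*x - 2*y) dw, which multiplied by dy ∧ dz gives (-2*x - 2*y) dy ∧ dz ∧ dw
  d(y*(3*w + 3*x + 2*z)) includes (∂/∂x)(y*(3*w + 3*x + 2*z)) dx = (3*y) dx, which multiplied by dz ∧ dw gives (3*y) dx ∧ dz ∧ dw
  d(y*(3*w + 3*x + 2*z)) includes (∂/∂y)(y*(3*w + 3*x + 2*z)) dy = (3*w + 3*x + 2*z) dy, which multiplied by dz ∧ dw gives (3*w + 3*x + 2*z) dy ∧ dz ∧ dw
Collecting like 3-forms: d(omega) = (-w + 4*z) dx ∧ dy ∧ dz + (5*w + z) dx ∧ dy ∧ dw + (3*y + z) dx ∧ dz ∧ dw + (3*w + x - 2*y + 2*z) dy ∧ dz ∧ dw.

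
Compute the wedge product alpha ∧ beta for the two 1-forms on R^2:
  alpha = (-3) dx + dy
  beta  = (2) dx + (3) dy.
alpha ∧ beta = (-11) dx ∧ dy

Distribute the wedge, using dx_i ∧ dx_j = -dx_j ∧ dx_i and dx_i ∧ dx_i = 0. For each pair (i, j) with i < j, the coefficient of dx_i ∧ dx_j in alpha ∧ beta is (alpha_i * beta_j - alpha_j * beta_i). Collecting: alpha ∧ beta = (-11) dx ∧ dy.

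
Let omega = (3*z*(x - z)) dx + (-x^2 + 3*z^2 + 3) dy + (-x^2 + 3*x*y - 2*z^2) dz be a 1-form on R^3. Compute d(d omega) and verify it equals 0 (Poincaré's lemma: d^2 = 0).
d(d omega) = 0

Step 1: d omega = sum_{i<j} (∂f_j/∂x_i - ∂f_i/∂x_j) dx_i ∧ dx_j:
  coeff of dx ∧ dy: -2*x
  coeff of dx ∧ dz: -5*x + 3*y + 6*z
  coeff of dy ∧ dz: 3*x - 6*z
Step 2: Apply d again to each 2-form coefficient. The only possible 3-form in R^3 is dx ∧ dy ∧ dz, with coefficient
  ∂(coeff of dy∧dz)/∂x - ∂(coeff of dx∧dz)/∂y + ∂(coeff of dx∧dy)/∂z
  = ∂/∂x (3*x - 6*z) - ∂/∂y (-5*x + 3*y + 6*z) + ∂/∂z (-2*x).
Each of these terms simplifies to sums of mixed partials that cancel in pairs. The result is 0 (by equality of mixed partials for smooth functions — Schwarz / Clairaut).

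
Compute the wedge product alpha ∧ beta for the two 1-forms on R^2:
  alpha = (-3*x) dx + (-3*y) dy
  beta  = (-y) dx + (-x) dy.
alpha ∧ beta = (3*x^2 - 3*y^2) dx ∧ dy

Distribute the wedge, using dx_i ∧ dx_j = -dx_j ∧ dx_i and dx_i ∧ dx_i = 0. For each pair (i, j) with i < j, the coefficient of dx_i ∧ dx_j in alpha ∧ beta is (alpha_i * beta_j - alpha_j * beta_i). Collecting: alpha ∧ beta = (3*x^2 - 3*y^2) dx ∧ dy.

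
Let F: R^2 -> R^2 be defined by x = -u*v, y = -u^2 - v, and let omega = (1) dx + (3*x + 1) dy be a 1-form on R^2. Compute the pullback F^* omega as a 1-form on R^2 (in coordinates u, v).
F^* omega = (6*u^2*v - 2*u - v) du + (3*u*v - u - 1) dv

Using F^*(f dg) = (f ∘ F) d(g ∘ F), substitute each coordinate x_i by F_i(u, v) in f_i, and replace dx_i by d F_i = (∂F_i/∂u) du + (∂F_i/∂v) dv.
  For the x component: f_1(F) = 1; d F_1 = (-v) du + (-u) dv
  For the y component: f_2(F) = -3*u*v + 1; d F_2 = (-2*u) du + (-1) dv
Combining and collecting du, dv coefficients:
  coeff of du: 6*u^2*v - 2*u - v
  coeff of dv: 3*u*v - u - 1
F^* omega = (6*u^2*v - 2*u - v) du + (3*u*v - u - 1) dv.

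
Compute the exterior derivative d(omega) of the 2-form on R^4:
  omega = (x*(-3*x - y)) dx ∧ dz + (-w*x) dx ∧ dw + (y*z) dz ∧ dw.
d(omega) = (x) dx ∧ dy ∧ dz + (z) dy ∧ dz ∧ dw

For a 2-form omega = sum_{i<j} g_{ij} dx_i ∧ dx_j, the exterior derivative is
  d(omega) = sum_{i<j} d(g_{ij}) ∧ dx_i ∧ dx_j = sum_{i<j, k} (∂g_{ij}/∂x_k) dx_k ∧ dx_i ∧ dx_j.
Expand each term, using dx_k ∧ dx_i ∧ dx_j = sgn(permutation) dx_{(a)} ∧ dx_{(b)} ∧ dx_{(c)} with (a < b < c) sorted:
  d(x*(-3*x - y)) includes (∂/∂y)(x*(-3*x - y)) dy = (-x) dy, which multiplied by dx ∧ dz gives (x) dx ∧ dy ∧ dz
  d(y*z) includes (∂/∂y)(y*z) dy = (z) dy, which multiplied by dz ∧ dw gives (z) dy ∧ dz ∧ dw
Collecting like 3-forms: d(omega) = (x) dx ∧ dy ∧ dz + (z) dy ∧ dz ∧ dw.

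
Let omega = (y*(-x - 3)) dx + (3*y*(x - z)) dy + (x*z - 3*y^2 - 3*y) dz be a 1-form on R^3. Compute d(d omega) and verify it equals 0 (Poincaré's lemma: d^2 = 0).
d(d omega) = 0

Step 1: d omega = sum_{i<j} (∂f_j/∂x_i - ∂f_i/∂x_j) dx_i ∧ dx_j:
  coeff of dx ∧ dy: x + 3*y + 3
  coeff of dx ∧ dz: z
  coeff of dy ∧ dz: -3*y - 3
Step 2: Apply d again to each 2-form coefficient. The only possible 3-form in R^3 is dx ∧ dy ∧ dz, with coefficient
  ∂(coeff of dy∧dz)/∂x - ∂(coeff of dx∧dz)/∂y + ∂(coeff of dx∧dy)/∂z
  = ∂/∂x (-3*y - 3) - ∂/∂y (z) + ∂/∂z (x + 3*y + 3).
Each of these terms simplifies to sums of mixed partials that cancel in pairs. The result is 0 (by equality of mixed partials for smooth functions — Schwarz / Clairaut).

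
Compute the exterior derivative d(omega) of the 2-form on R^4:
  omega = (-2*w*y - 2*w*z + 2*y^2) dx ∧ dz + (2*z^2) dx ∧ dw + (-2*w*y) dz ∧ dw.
d(omega) = (2*w - 4*y) dx ∧ dy ∧ dz + (-2*y - 6*z) dx ∧ dz ∧ dw + (-2*w) dy ∧ dz ∧ dw

For a 2-form omega = sum_{i<j} g_{ij} dx_i ∧ dx_j, the exterior derivative is
  d(omega) = sum_{i<j} d(g_{ij}) ∧ dx_i ∧ dx_j = sum_{i<j, k} (∂g_{ij}/∂x_k) dx_k ∧ dx_i ∧ dx_j.
Expand each term, using dx_k ∧ dx_i ∧ dx_j = sgn(permutation) dx_{(a)} ∧ dx_{(b)} ∧ dx_{(c)} with (a < b < c) sorted:
  d(-2*w*y - 2*w*z + 2*y^2) includes (∂/∂y)(-2*w*y - 2*w*z + 2*y^2) dy = (-2*w + 4*y) dy, which multiplied by dx ∧ dz gives (2*w - 4*y) dx ∧ dy ∧ dz
  d(-2*w*y - 2*w*z + 2*y^2) includes (∂/∂w)(-2*w*y - 2*w*z + 2*y^2) dw = (-2*y - 2*z) dw, which multiplied by dx ∧ dz gives (-2*y - 2*z) dx ∧ dz ∧ dw
  d(2*z^2) includes (∂/∂z)(2*z^2) dz = (4*z) dz, which multiplied by dx ∧ dw gives (-4*z) dx ∧ dz ∧ dw
  d(-2*w*y) includes (∂/∂y)(-2*w*y) dy = (-2*w) dy, which multiplied by dz ∧ dw gives (-2*w) dy ∧ dz ∧ dw
Collecting like 3-forms: d(omega) = (2*w - 4*y) dx ∧ dy ∧ dz + (-2*y - 6*z) dx ∧ dz ∧ dw + (-2*w) dy ∧ dz ∧ dw.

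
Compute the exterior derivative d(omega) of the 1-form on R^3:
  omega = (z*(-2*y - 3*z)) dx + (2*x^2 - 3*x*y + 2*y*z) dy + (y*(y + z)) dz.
d(omega) = (4*x - 3*y + 2*z) dx ∧ dy + (2*y + 6*z) dx ∧ dz + (z) dy ∧ dz

For a 1-form omega = sum_i f_i dx_i, the exterior derivative is
  d(omega) = sum_{i < j} (∂f_j/∂x_i - ∂f_i/∂x_j) dx_i ∧ dx_j.
  coefficient of dx ∧ dy: ∂f_2/∂x - ∂f_1/∂y = ∂(2*x^2 - 3*x*y + 2*y*z)/∂x - ∂(z*(-2*y - 3*z))/∂y = 4*x - 3*y + 2*z
  coefficient of dx ∧ dz: ∂f_3/∂x - ∂f_1/∂z = ∂(y*(y + z))/∂x - ∂(z*(-2*y - 3*z))/∂z = 2*y + 6*z
  coefficient of dy ∧ dz: ∂f_3/∂y - ∂f_2/∂z = ∂(y*(y + z))/∂y - ∂(2*x^2 - 3*x*y + 2*y*z)/∂z = z
Assembling: d(omega) = (4*x - 3*y + 2*z) dx ∧ dy + (2*y + 6*z) dx ∧ dz + (z) dy ∧ dz.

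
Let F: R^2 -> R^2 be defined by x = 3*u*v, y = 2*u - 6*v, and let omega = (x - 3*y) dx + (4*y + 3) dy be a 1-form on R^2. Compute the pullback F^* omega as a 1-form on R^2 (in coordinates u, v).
F^* omega = (9*u*v^2 - 18*u*v + 16*u + 54*v^2 - 48*v + 6) du + (9*u^2*v - 18*u^2 + 54*u*v - 48*u + 144*v - 18) dv

Using F^*(f dg) = (f ∘ F) d(g ∘ F), substitute each coordinate x_i by F_i(u, v) in f_i, and replace dx_i by d F_i = (∂F_i/∂u) du + (∂F_i/∂v) dv.
  For the x component: f_1(F) = 3*u*v - 6*u + 18*v; d F_1 = (3*v) du + (3*u) dv
  For the y component: f_2(F) = 8*u - 24*v + 3; d F_2 = (2) du + (-6) dv
Combining and collecting du, dv coefficients:
  coeff of du: 9*u*v^2 - 18*u*v + 16*u + 54*v^2 - 48*v + 6
  coeff of dv: 9*u^2*v - 18*u^2 + 54*u*v - 48*u + 144*v - 18
F^* omega = (9*u*v^2 - 18*u*v + 16*u + 54*v^2 - 48*v + 6) du + (9*u^2*v - 18*u^2 + 54*u*v - 48*u + 144*v - 18) dv.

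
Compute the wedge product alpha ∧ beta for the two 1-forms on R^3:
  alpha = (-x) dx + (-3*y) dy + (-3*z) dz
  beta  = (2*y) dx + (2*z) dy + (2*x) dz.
alpha ∧ beta = (-2*x*z + 6*y^2) dx ∧ dy + (-2*x^2 + 6*y*z) dx ∧ dz + (-6*x*y + 6*z^2) dy ∧ dz

Distribute the wedge, using dx_i ∧ dx_j = -dx_j ∧ dx_i and dx_i ∧ dx_i = 0. For each pair (i, j) with i < j, the coefficient of dx_i ∧ dx_j in alpha ∧ beta is (alpha_i * beta_j - alpha_j * beta_i). Collecting: alpha ∧ beta = (-2*x*z + 6*y^2) dx ∧ dy + (-2*x^2 + 6*y*z) dx ∧ dz + (-6*x*y + 6*z^2) dy ∧ dz.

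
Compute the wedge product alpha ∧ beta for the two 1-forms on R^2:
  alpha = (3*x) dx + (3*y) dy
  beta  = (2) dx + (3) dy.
alpha ∧ beta = (9*x - 6*y) dx ∧ dy

Distribute the wedge, using dx_i ∧ dx_j = -dx_j ∧ dx_i and dx_i ∧ dx_i = 0. For each pair (i, j) with i < j, the coefficient of dx_i ∧ dx_j in alpha ∧ beta is (alpha_i * beta_j - alpha_j * beta_i). Collecting: alpha ∧ beta = (9*x - 6*y) dx ∧ dy.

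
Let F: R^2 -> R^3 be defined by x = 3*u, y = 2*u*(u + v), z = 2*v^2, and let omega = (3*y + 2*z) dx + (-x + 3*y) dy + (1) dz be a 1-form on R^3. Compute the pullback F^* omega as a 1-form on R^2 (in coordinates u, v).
F^* omega = (24*u^3 + 36*u^2*v + 6*u^2 + 12*u*v^2 + 12*u*v + 12*v^2) du + (12*u^3 + 12*u^2*v - 6*u^2 + 4*v) dv

Using F^*(f dg) = (f ∘ F) d(g ∘ F), substitute each coordinate x_i by F_i(u, v) in f_i, and replace dx_i by d F_i = (∂F_i/∂u) du + (∂F_i/∂v) dv.
  For the x component: f_1(F) = 6*u^2 + 6*u*v + 4*v^2; d F_1 = (3) du + (0) dv
  For the y component: f_2(F) = 3*u*(2*u + 2*v - 1); d F_2 = (4*u + 2*v) du + (2*u) dv
  For the z component: f_3(F) = 1; d F_3 = (0) du + (4*v) dv
Combining and collecting du, dv coefficients:
  coeff of du: 24*u^3 + 36*u^2*v + 6*u^2 + 12*u*v^2 + 12*u*v + 12*v^2
  coeff of dv: 12*u^3 + 12*u^2*v - 6*u^2 + 4*v
F^* omega = (24*u^3 + 36*u^2*v + 6*u^2 + 12*u*v^2 + 12*u*v + 12*v^2) du + (12*u^3 + 12*u^2*v - 6*u^2 + 4*v) dv.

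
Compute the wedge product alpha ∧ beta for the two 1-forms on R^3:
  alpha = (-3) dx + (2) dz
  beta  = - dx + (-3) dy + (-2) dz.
alpha ∧ beta = (9) dx ∧ dy + (8) dx ∧ dz + (6) dy ∧ dz

Distribute the wedge, using dx_i ∧ dx_j = -dx_j ∧ dx_i and dx_i ∧ dx_i = 0. For each pair (i, j) with i < j, the coefficient of dx_i ∧ dx_j in alpha ∧ beta is (alpha_i * beta_j - alpha_j * beta_i). Collecting: alpha ∧ beta = (9) dx ∧ dy + (8) dx ∧ dz + (6) dy ∧ dz.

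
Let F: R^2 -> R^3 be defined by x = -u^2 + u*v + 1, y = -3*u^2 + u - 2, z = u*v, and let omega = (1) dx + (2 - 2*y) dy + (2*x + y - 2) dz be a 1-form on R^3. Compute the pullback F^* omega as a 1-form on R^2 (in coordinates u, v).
F^* omega = (-36*u^3 - 5*u^2*v + 18*u^2 + 2*u*v^2 + u*v - 40*u - v + 6) du + (u*(-5*u^2 + 2*u*v + u - 1)) dv

Using F^*(f dg) = (f ∘ F) d(g ∘ F), substitute each coordinate x_i by F_i(u, v) in f_i, and replace dx_i by d F_i = (∂F_i/∂u) du + (∂F_i/∂v) dv.
  For the x component: f_1(F) = 1; d F_1 = (-2*u + v) du + (u) dv
  For the y component: f_2(F) = 6*u^2 - 2*u + 6; d F_2 = (1 - 6*u) du + (0) dv
  For the z component: f_3(F) = -5*u^2 + 2*u*v + u - 2; d F_3 = (v) du + (u) dv
Combining and collecting du, dv coefficients:
  coeff of du: -36*u^3 - 5*u^2*v + 18*u^2 + 2*u*v^2 + u*v - 40*u - v + 6
  coeff of dv: u*(-5*u^2 + 2*u*v + u - 1)
F^* omega = (-36*u^3 - 5*u^2*v + 18*u^2 + 2*u*v^2 + u*v - 40*u - v + 6) du + (u*(-5*u^2 + 2*u*v + u - 1)) dv.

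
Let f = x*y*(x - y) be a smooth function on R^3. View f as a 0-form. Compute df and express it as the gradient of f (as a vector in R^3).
df = (y*(2*x - y)) dx + (x*(x - 2*y)) dy + (0) dz; grad f = (y*(2*x - y), x*(x - 2*y), 0)

For a 0-form f, d f = (∂f/∂x) dx + (∂f/∂y) dy + (∂f/∂z) dz. The components of the vector representation are exactly the entries of grad f in Cartesian coordinates:
  ∂f/∂x = y*(2*x - y)
  ∂f/∂y = x*(x - 2*y)
  ∂f/∂z = 0.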